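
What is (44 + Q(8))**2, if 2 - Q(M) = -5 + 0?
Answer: 2601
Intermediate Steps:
Q(M) = 7 (Q(M) = 2 - (-5 + 0) = 2 - 1*(-5) = 2 + 5 = 7)
(44 + Q(8))**2 = (44 + 7)**2 = 51**2 = 2601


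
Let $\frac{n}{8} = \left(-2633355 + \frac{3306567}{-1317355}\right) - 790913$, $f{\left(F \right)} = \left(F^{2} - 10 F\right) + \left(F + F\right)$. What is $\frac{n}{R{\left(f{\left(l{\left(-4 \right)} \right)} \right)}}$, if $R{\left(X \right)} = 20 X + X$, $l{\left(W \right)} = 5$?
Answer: $\frac{36087839021656}{414966825} \approx 86966.0$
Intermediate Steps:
$f{\left(F \right)} = F^{2} - 8 F$ ($f{\left(F \right)} = \left(F^{2} - 10 F\right) + 2 F = F^{2} - 8 F$)
$R{\left(X \right)} = 21 X$
$n = - \frac{36087839021656}{1317355}$ ($n = 8 \left(\left(-2633355 + \frac{3306567}{-1317355}\right) - 790913\right) = 8 \left(\left(-2633355 + 3306567 \left(- \frac{1}{1317355}\right)\right) - 790913\right) = 8 \left(\left(-2633355 - \frac{3306567}{1317355}\right) - 790913\right) = 8 \left(- \frac{3469066682592}{1317355} - 790913\right) = 8 \left(- \frac{4510979877707}{1317355}\right) = - \frac{36087839021656}{1317355} \approx -2.7394 \cdot 10^{7}$)
$\frac{n}{R{\left(f{\left(l{\left(-4 \right)} \right)} \right)}} = - \frac{36087839021656}{1317355 \cdot 21 \cdot 5 \left(-8 + 5\right)} = - \frac{36087839021656}{1317355 \cdot 21 \cdot 5 \left(-3\right)} = - \frac{36087839021656}{1317355 \cdot 21 \left(-15\right)} = - \frac{36087839021656}{1317355 \left(-315\right)} = \left(- \frac{36087839021656}{1317355}\right) \left(- \frac{1}{315}\right) = \frac{36087839021656}{414966825}$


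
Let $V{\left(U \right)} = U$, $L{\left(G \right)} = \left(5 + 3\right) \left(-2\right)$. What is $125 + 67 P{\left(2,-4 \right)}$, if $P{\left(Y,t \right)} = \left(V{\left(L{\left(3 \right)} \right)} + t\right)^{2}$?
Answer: $26925$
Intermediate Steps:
$L{\left(G \right)} = -16$ ($L{\left(G \right)} = 8 \left(-2\right) = -16$)
$P{\left(Y,t \right)} = \left(-16 + t\right)^{2}$
$125 + 67 P{\left(2,-4 \right)} = 125 + 67 \left(-16 - 4\right)^{2} = 125 + 67 \left(-20\right)^{2} = 125 + 67 \cdot 400 = 125 + 26800 = 26925$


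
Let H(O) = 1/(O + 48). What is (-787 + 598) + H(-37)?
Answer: -2078/11 ≈ -188.91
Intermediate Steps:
H(O) = 1/(48 + O)
(-787 + 598) + H(-37) = (-787 + 598) + 1/(48 - 37) = -189 + 1/11 = -2078/11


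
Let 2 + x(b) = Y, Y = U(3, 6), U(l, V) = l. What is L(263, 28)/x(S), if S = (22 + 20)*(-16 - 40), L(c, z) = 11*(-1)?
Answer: -11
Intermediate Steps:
L(c, z) = -11
S = -2352 (S = 42*(-56) = -2352)
Y = 3
x(b) = 1 (x(b) = -2 + 3 = 1)
L(263, 28)/x(S) = -11/1 = -11*1 = -11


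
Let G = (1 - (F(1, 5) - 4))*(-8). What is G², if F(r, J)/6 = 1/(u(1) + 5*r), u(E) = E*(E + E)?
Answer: 53824/49 ≈ 1098.4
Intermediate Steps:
u(E) = 2*E² (u(E) = E*(2*E) = 2*E²)
F(r, J) = 6/(2 + 5*r) (F(r, J) = 6/(2*1² + 5*r) = 6/(2*1 + 5*r) = 6/(2 + 5*r))
G = -232/7 (G = (1 - (6/(2 + 5*1) - 4))*(-8) = (1 - (6/(2 + 5) - 4))*(-8) = (1 - (6/7 - 4))*(-8) = (1 - 1*(-22/7))*(-8) = (1 + 22/7)*(-8) = (29/7)*(-8) = -232/7 ≈ -33.143)
G² = (-232/7)² = 53824/49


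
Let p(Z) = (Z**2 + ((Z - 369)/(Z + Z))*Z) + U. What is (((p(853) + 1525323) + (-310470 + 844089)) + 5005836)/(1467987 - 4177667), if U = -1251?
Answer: -3895689/1354840 ≈ -2.8754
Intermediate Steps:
p(Z) = -2871/2 + Z**2 + Z/2 (p(Z) = (Z**2 + ((Z - 369)/(Z + Z))*Z) - 1251 = (Z**2 + ((-369 + Z)/((2*Z)))*Z) - 1251 = (Z**2 + ((-369 + Z)*(1/(2*Z)))*Z) - 1251 = (Z**2 + ((-369 + Z)/(2*Z))*Z) - 1251 = (Z**2 + (-369/2 + Z/2)) - 1251 = (-369/2 + Z**2 + Z/2) - 1251 = -2871/2 + Z**2 + Z/2)
(((p(853) + 1525323) + (-310470 + 844089)) + 5005836)/(1467987 - 4177667) = ((((-2871/2 + 853**2 + (1/2)*853) + 1525323) + (-310470 + 844089)) + 5005836)/(1467987 - 4177667) = ((((-2871/2 + 727609 + 853/2) + 1525323) + 533619) + 5005836)/(-2709680) = (((726600 + 1525323) + 533619) + 5005836)*(-1/2709680) = ((2251923 + 533619) + 5005836)*(-1/2709680) = (2785542 + 5005836)*(-1/2709680) = 7791378*(-1/2709680) = -3895689/1354840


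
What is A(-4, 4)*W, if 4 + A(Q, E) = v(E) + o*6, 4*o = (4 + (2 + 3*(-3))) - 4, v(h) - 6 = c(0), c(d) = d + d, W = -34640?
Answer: 294440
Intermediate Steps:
c(d) = 2*d
v(h) = 6 (v(h) = 6 + 2*0 = 6 + 0 = 6)
o = -7/4 (o = ((4 + (2 + 3*(-3))) - 4)/4 = ((4 + (2 - 9)) - 4)/4 = ((4 - 7) - 4)/4 = (-3 - 4)/4 = (1/4)*(-7) = -7/4 ≈ -1.7500)
A(Q, E) = -17/2 (A(Q, E) = -4 + (6 - 7/4*6) = -4 + (6 - 21/2) = -4 - 9/2 = -17/2)
A(-4, 4)*W = -17/2*(-34640) = 294440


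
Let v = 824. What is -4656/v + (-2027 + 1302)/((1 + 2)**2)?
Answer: -79913/927 ≈ -86.206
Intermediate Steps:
-4656/v + (-2027 + 1302)/((1 + 2)**2) = -4656/824 + (-2027 + 1302)/((1 + 2)**2) = -4656*1/824 - 725/(3**2) = -582/103 - 725/9 = -79913/927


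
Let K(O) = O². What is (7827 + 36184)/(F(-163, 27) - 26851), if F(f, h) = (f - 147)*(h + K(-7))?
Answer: -44011/50411 ≈ -0.87304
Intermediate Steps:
F(f, h) = (-147 + f)*(49 + h) (F(f, h) = (f - 147)*(h + (-7)²) = (-147 + f)*(h + 49) = (-147 + f)*(49 + h))
(7827 + 36184)/(F(-163, 27) - 26851) = (7827 + 36184)/((-7203 - 147*27 + 49*(-163) - 163*27) - 26851) = 44011/((-7203 - 3969 - 7987 - 4401) - 26851) = 44011/(-23560 - 26851) = 44011/(-50411) = 44011*(-1/50411) = -44011/50411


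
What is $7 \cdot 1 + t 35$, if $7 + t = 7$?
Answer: $7$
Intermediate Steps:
$t = 0$ ($t = -7 + 7 = 0$)
$7 \cdot 1 + t 35 = 7 \cdot 1 + 0 \cdot 35 = 7 + 0 = 7$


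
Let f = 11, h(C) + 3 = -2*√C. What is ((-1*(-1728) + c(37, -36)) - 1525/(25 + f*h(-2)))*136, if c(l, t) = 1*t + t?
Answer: 748*(-1343*I + 3312*√2)/(-4*I + 11*√2) ≈ 2.2682e+5 - 6252.7*I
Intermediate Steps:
h(C) = -3 - 2*√C
c(l, t) = 2*t (c(l, t) = t + t = 2*t)
((-1*(-1728) + c(37, -36)) - 1525/(25 + f*h(-2)))*136 = ((-1*(-1728) + 2*(-36)) - 1525/(25 + 11*(-3 - 2*I*√2)))*136 = ((1728 - 72) - 1525/(25 + 11*(-3 - 2*I*√2)))*136 = (1656 - 1525/(25 + 11*(-3 - 2*I*√2)))*136 = (1656 - 1525/(25 + (-33 - 22*I*√2)))*136 = (1656 - 1525/(-8 - 22*I*√2))*136 = 225216 - 207400/(-8 - 22*I*√2)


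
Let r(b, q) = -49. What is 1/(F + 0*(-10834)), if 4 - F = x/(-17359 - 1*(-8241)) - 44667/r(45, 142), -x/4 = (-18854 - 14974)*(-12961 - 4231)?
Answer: -31913/8170956991 ≈ -3.9057e-6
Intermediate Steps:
x = -2326283904 (x = -4*(-18854 - 14974)*(-12961 - 4231) = -(-135312)*(-17192) = -4*581570976 = -2326283904)
F = -8170956991/31913 (F = 4 - (-2326283904/(-17359 - 1*(-8241)) - 44667/(-49)) = 4 - (-2326283904/(-17359 + 8241) - 44667*(-1/49)) = 4 - (-2326283904/(-9118) + 6381/7) = 4 - (-2326283904*(-1/9118) + 6381/7) = 4 - (1163141952/4559 + 6381/7) = 4 - 1*8171084643/31913 = 4 - 8171084643/31913 = -8170956991/31913 ≈ -2.5604e+5)
1/(F + 0*(-10834)) = 1/(-8170956991/31913 + 0*(-10834)) = 1/(-8170956991/31913 + 0) = 1/(-8170956991/31913) = -31913/8170956991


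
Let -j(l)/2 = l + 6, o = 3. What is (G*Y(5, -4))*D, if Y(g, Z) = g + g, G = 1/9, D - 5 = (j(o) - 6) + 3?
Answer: -160/9 ≈ -17.778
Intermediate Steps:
j(l) = -12 - 2*l (j(l) = -2*(l + 6) = -2*(6 + l) = -12 - 2*l)
D = -16 (D = 5 + (((-12 - 2*3) - 6) + 3) = 5 + (((-12 - 6) - 6) + 3) = 5 + ((-18 - 6) + 3) = 5 + (-24 + 3) = 5 - 21 = -16)
G = ⅑ ≈ 0.11111
Y(g, Z) = 2*g
(G*Y(5, -4))*D = ((2*5)/9)*(-16) = ((⅑)*10)*(-16) = (10/9)*(-16) = -160/9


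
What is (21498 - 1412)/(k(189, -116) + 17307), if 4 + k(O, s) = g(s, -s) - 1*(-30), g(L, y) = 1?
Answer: 10043/8667 ≈ 1.1588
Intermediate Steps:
k(O, s) = 27 (k(O, s) = -4 + (1 - 1*(-30)) = -4 + (1 + 30) = -4 + 31 = 27)
(21498 - 1412)/(k(189, -116) + 17307) = (21498 - 1412)/(27 + 17307) = 20086/17334 = 20086*(1/17334) = 10043/8667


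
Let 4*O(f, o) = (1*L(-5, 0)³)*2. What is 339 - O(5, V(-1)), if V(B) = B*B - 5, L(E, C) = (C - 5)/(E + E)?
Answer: 5423/16 ≈ 338.94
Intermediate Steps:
L(E, C) = (-5 + C)/(2*E) (L(E, C) = (-5 + C)/((2*E)) = (-5 + C)*(1/(2*E)) = (-5 + C)/(2*E))
V(B) = -5 + B² (V(B) = B² - 5 = -5 + B²)
O(f, o) = 1/16 (O(f, o) = ((1*((½)*(-5 + 0)/(-5))³)*2)/4 = ((1*((½)*(-⅕)*(-5))³)*2)/4 = ((1*(½)³)*2)/4 = ((1*(⅛))*2)/4 = ((⅛)*2)/4 = (¼)*(¼) = 1/16)
339 - O(5, V(-1)) = 339 - 1*1/16 = 339 - 1/16 = 5423/16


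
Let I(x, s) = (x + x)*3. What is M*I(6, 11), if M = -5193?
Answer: -186948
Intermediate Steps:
I(x, s) = 6*x (I(x, s) = (2*x)*3 = 6*x)
M*I(6, 11) = -31158*6 = -5193*36 = -186948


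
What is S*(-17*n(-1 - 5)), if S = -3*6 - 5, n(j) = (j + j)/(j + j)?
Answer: 391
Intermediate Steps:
n(j) = 1 (n(j) = (2*j)/((2*j)) = (2*j)*(1/(2*j)) = 1)
S = -23 (S = -18 - 5 = -23)
S*(-17*n(-1 - 5)) = -(-391) = -23*(-17) = 391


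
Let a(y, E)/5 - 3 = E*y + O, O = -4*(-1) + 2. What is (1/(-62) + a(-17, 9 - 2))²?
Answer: 1162878201/3844 ≈ 3.0252e+5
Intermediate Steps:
O = 6 (O = 4 + 2 = 6)
a(y, E) = 45 + 5*E*y (a(y, E) = 15 + 5*(E*y + 6) = 15 + 5*(6 + E*y) = 15 + (30 + 5*E*y) = 45 + 5*E*y)
(1/(-62) + a(-17, 9 - 2))² = (1/(-62) + (45 + 5*(9 - 2)*(-17)))² = (-1/62 + (45 + 5*7*(-17)))² = (-1/62 + (45 - 595))² = (-1/62 - 550)² = (-34101/62)² = 1162878201/3844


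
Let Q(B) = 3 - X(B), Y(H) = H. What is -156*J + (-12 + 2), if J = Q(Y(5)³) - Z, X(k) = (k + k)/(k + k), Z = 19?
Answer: 2642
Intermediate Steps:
X(k) = 1 (X(k) = (2*k)/((2*k)) = (2*k)*(1/(2*k)) = 1)
Q(B) = 2 (Q(B) = 3 - 1*1 = 3 - 1 = 2)
J = -17 (J = 2 - 1*19 = 2 - 19 = -17)
-156*J + (-12 + 2) = -156*(-17) + (-12 + 2) = 2652 - 10 = 2642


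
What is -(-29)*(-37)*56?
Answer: -60088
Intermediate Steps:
-(-29)*(-37)*56 = -29*37*56 = -1073*56 = -60088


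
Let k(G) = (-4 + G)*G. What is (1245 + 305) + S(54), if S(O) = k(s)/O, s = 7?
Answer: 27907/18 ≈ 1550.4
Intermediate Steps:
k(G) = G*(-4 + G)
S(O) = 21/O (S(O) = (7*(-4 + 7))/O = (7*3)/O = 21/O)
(1245 + 305) + S(54) = (1245 + 305) + 21/54 = 1550 + 21*(1/54) = 1550 + 7/18 = 27907/18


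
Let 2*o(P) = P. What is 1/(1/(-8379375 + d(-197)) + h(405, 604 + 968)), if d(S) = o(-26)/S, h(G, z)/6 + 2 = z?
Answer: 1650736862/15549941239843 ≈ 0.00010616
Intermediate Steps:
h(G, z) = -12 + 6*z
o(P) = P/2
d(S) = -13/S (d(S) = ((1/2)*(-26))/S = -13/S)
1/(1/(-8379375 + d(-197)) + h(405, 604 + 968)) = 1/(1/(-8379375 - 13/(-197)) + (-12 + 6*(604 + 968))) = 1/(1/(-8379375 - 13*(-1/197)) + (-12 + 6*1572)) = 1/(1/(-8379375 + 13/197) + (-12 + 9432)) = 1/(1/(-1650736862/197) + 9420) = 1/(-197/1650736862 + 9420) = 1/(15549941239843/1650736862) = 1650736862/15549941239843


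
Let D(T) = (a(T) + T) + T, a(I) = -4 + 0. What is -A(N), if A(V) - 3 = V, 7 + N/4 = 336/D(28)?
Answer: -11/13 ≈ -0.84615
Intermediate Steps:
a(I) = -4
D(T) = -4 + 2*T (D(T) = (-4 + T) + T = -4 + 2*T)
N = -28/13 (N = -28 + 4*(336/(-4 + 2*28)) = -28 + 4*(336/(-4 + 56)) = -28 + 4*(336/52) = -28 + 4*(336*(1/52)) = -28 + 4*(84/13) = -28 + 336/13 = -28/13 ≈ -2.1538)
A(V) = 3 + V
-A(N) = -(3 - 28/13) = -1*11/13 = -11/13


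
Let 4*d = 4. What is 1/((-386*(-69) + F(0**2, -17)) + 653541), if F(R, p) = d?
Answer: 1/680176 ≈ 1.4702e-6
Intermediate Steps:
d = 1 (d = (1/4)*4 = 1)
F(R, p) = 1
1/((-386*(-69) + F(0**2, -17)) + 653541) = 1/((-386*(-69) + 1) + 653541) = 1/((26634 + 1) + 653541) = 1/(26635 + 653541) = 1/680176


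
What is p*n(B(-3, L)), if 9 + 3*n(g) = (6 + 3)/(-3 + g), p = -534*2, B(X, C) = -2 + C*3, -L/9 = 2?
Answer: 192240/59 ≈ 3258.3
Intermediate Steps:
L = -18 (L = -9*2 = -18)
B(X, C) = -2 + 3*C
p = -1068
n(g) = -3 + 3/(-3 + g) (n(g) = -3 + ((6 + 3)/(-3 + g))/3 = -3 + (9/(-3 + g))/3 = -3 + 3/(-3 + g))
p*n(B(-3, L)) = -3204*(4 - (-2 + 3*(-18)))/(-3 + (-2 + 3*(-18))) = -3204*(4 - (-2 - 54))/(-3 + (-2 - 54)) = -3204*(4 - 1*(-56))/(-3 - 56) = -3204*(4 + 56)/(-59) = -3204*(-1)*60/59 = -1068*(-180/59) = 192240/59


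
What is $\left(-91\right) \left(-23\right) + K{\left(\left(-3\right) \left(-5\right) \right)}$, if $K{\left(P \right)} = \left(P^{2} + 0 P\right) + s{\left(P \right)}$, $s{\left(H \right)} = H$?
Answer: $2333$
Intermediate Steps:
$K{\left(P \right)} = P + P^{2}$ ($K{\left(P \right)} = \left(P^{2} + 0 P\right) + P = \left(P^{2} + 0\right) + P = P^{2} + P = P + P^{2}$)
$\left(-91\right) \left(-23\right) + K{\left(\left(-3\right) \left(-5\right) \right)} = \left(-91\right) \left(-23\right) + \left(-3\right) \left(-5\right) \left(1 - -15\right) = 2093 + 15 \left(1 + 15\right) = 2093 + 15 \cdot 16 = 2093 + 240 = 2333$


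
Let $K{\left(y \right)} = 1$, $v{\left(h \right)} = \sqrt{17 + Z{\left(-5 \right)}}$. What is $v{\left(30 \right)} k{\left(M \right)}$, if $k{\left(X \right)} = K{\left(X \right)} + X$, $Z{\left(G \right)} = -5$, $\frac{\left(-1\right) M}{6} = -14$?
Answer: $170 \sqrt{3} \approx 294.45$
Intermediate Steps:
$M = 84$ ($M = \left(-6\right) \left(-14\right) = 84$)
$v{\left(h \right)} = 2 \sqrt{3}$ ($v{\left(h \right)} = \sqrt{17 - 5} = \sqrt{12} = 2 \sqrt{3}$)
$k{\left(X \right)} = 1 + X$
$v{\left(30 \right)} k{\left(M \right)} = 2 \sqrt{3} \left(1 + 84\right) = 2 \sqrt{3} \cdot 85 = 170 \sqrt{3}$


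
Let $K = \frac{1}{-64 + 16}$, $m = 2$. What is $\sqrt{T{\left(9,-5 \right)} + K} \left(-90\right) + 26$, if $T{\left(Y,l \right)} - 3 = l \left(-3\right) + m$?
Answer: $26 - \frac{15 \sqrt{2877}}{2} \approx -376.28$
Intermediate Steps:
$T{\left(Y,l \right)} = 5 - 3 l$ ($T{\left(Y,l \right)} = 3 + \left(l \left(-3\right) + 2\right) = 3 - \left(-2 + 3 l\right) = 5 - 3 l$)
$K = - \frac{1}{48}$ ($K = \frac{1}{-48} = - \frac{1}{48} \approx -0.020833$)
$\sqrt{T{\left(9,-5 \right)} + K} \left(-90\right) + 26 = \sqrt{\left(5 - -15\right) - \frac{1}{48}} \left(-90\right) + 26 = \sqrt{\left(5 + 15\right) - \frac{1}{48}} \left(-90\right) + 26 = \sqrt{20 - \frac{1}{48}} \left(-90\right) + 26 = \sqrt{\frac{959}{48}} \left(-90\right) + 26 = \frac{\sqrt{2877}}{12} \left(-90\right) + 26 = - \frac{15 \sqrt{2877}}{2} + 26 = 26 - \frac{15 \sqrt{2877}}{2}$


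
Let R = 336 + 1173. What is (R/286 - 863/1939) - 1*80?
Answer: -41685187/554554 ≈ -75.169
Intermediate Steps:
R = 1509
(R/286 - 863/1939) - 1*80 = (1509/286 - 863/1939) - 1*80 = (1509*(1/286) - 863*1/1939) - 80 = (1509/286 - 863/1939) - 80 = 2679133/554554 - 80 = -41685187/554554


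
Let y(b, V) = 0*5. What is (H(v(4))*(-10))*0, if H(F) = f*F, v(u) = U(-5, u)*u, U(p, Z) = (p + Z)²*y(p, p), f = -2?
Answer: 0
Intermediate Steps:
y(b, V) = 0
U(p, Z) = 0 (U(p, Z) = (p + Z)²*0 = (Z + p)²*0 = 0)
v(u) = 0 (v(u) = 0*u = 0)
H(F) = -2*F
(H(v(4))*(-10))*0 = (-2*0*(-10))*0 = (0*(-10))*0 = 0*0 = 0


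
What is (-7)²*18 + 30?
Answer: 912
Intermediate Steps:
(-7)²*18 + 30 = 49*18 + 30 = 882 + 30 = 912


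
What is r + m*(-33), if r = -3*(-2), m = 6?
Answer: -192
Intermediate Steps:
r = 6
r + m*(-33) = 6 + 6*(-33) = 6 - 198 = -192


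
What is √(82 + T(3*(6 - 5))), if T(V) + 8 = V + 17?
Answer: √94 ≈ 9.6954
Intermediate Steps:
T(V) = 9 + V (T(V) = -8 + (V + 17) = -8 + (17 + V) = 9 + V)
√(82 + T(3*(6 - 5))) = √(82 + (9 + 3*(6 - 5))) = √(82 + (9 + 3*1)) = √(82 + (9 + 3)) = √(82 + 12) = √94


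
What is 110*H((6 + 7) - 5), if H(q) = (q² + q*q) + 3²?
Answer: 15070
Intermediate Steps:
H(q) = 9 + 2*q² (H(q) = (q² + q²) + 9 = 2*q² + 9 = 9 + 2*q²)
110*H((6 + 7) - 5) = 110*(9 + 2*((6 + 7) - 5)²) = 110*(9 + 2*(13 - 5)²) = 110*(9 + 2*8²) = 110*(9 + 2*64) = 110*(9 + 128) = 110*137 = 15070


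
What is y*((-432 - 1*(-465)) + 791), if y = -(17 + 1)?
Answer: -14832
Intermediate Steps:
y = -18 (y = -1*18 = -18)
y*((-432 - 1*(-465)) + 791) = -18*((-432 - 1*(-465)) + 791) = -18*((-432 + 465) + 791) = -18*(33 + 791) = -18*824 = -14832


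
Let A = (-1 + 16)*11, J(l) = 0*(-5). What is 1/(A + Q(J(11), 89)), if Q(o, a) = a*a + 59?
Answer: 1/8145 ≈ 0.00012277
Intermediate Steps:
J(l) = 0
A = 165 (A = 15*11 = 165)
Q(o, a) = 59 + a**2 (Q(o, a) = a**2 + 59 = 59 + a**2)
1/(A + Q(J(11), 89)) = 1/(165 + (59 + 89**2)) = 1/(165 + (59 + 7921)) = 1/(165 + 7980) = 1/8145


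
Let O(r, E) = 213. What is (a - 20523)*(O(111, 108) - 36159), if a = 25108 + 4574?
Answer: -329229414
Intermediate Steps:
a = 29682
(a - 20523)*(O(111, 108) - 36159) = (29682 - 20523)*(213 - 36159) = 9159*(-35946) = -329229414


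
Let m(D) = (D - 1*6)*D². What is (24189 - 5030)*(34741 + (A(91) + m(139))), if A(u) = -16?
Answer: 49898044462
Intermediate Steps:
m(D) = D²*(-6 + D) (m(D) = (D - 6)*D² = (-6 + D)*D² = D²*(-6 + D))
(24189 - 5030)*(34741 + (A(91) + m(139))) = (24189 - 5030)*(34741 + (-16 + 139²*(-6 + 139))) = 19159*(34741 + (-16 + 19321*133)) = 19159*(34741 + (-16 + 2569693)) = 19159*(34741 + 2569677) = 19159*2604418 = 49898044462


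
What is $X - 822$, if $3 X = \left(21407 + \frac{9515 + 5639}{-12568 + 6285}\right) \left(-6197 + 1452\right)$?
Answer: $- \frac{638146946993}{18849} \approx -3.3856 \cdot 10^{7}$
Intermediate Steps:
$X = - \frac{638131453115}{18849}$ ($X = \frac{\left(21407 + \frac{9515 + 5639}{-12568 + 6285}\right) \left(-6197 + 1452\right)}{3} = \frac{\left(21407 + \frac{15154}{-6283}\right) \left(-4745\right)}{3} = \frac{\left(21407 + 15154 \left(- \frac{1}{6283}\right)\right) \left(-4745\right)}{3} = \frac{\left(21407 - \frac{15154}{6283}\right) \left(-4745\right)}{3} = \frac{\frac{134485027}{6283} \left(-4745\right)}{3} = \frac{1}{3} \left(- \frac{638131453115}{6283}\right) = - \frac{638131453115}{18849} \approx -3.3855 \cdot 10^{7}$)
$X - 822 = - \frac{638131453115}{18849} - 822 = - \frac{638146946993}{18849}$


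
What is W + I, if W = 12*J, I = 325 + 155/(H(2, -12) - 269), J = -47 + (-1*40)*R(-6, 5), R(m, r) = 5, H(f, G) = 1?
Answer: -707407/268 ≈ -2639.6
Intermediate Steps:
J = -247 (J = -47 - 1*40*5 = -47 - 40*5 = -47 - 200 = -247)
I = 86945/268 (I = 325 + 155/(1 - 269) = 325 + 155/(-268) = 325 - 1/268*155 = 325 - 155/268 = 86945/268 ≈ 324.42)
W = -2964 (W = 12*(-247) = -2964)
W + I = -2964 + 86945/268 = -707407/268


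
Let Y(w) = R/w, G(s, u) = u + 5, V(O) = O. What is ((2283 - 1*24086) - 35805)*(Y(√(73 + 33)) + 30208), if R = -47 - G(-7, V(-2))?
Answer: -1740222464 + 1440200*√106/53 ≈ -1.7399e+9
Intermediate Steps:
G(s, u) = 5 + u
R = -50 (R = -47 - (5 - 2) = -47 - 1*3 = -47 - 3 = -50)
Y(w) = -50/w
((2283 - 1*24086) - 35805)*(Y(√(73 + 33)) + 30208) = ((2283 - 1*24086) - 35805)*(-50/√(73 + 33) + 30208) = ((2283 - 24086) - 35805)*(-50*√106/106 + 30208) = (-21803 - 35805)*(-25*√106/53 + 30208) = -57608*(-25*√106/53 + 30208) = -57608*(30208 - 25*√106/53) = -1740222464 + 1440200*√106/53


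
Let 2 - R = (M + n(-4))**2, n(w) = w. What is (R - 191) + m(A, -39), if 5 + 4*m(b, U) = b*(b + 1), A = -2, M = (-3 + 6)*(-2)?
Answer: -1159/4 ≈ -289.75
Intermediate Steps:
M = -6 (M = 3*(-2) = -6)
m(b, U) = -5/4 + b*(1 + b)/4 (m(b, U) = -5/4 + (b*(b + 1))/4 = -5/4 + (b*(1 + b))/4 = -5/4 + b*(1 + b)/4)
R = -98 (R = 2 - (-6 - 4)**2 = 2 - 1*(-10)**2 = 2 - 1*100 = 2 - 100 = -98)
(R - 191) + m(A, -39) = (-98 - 191) + (-5/4 + (1/4)*(-2) + (1/4)*(-2)**2) = -289 + (-5/4 - 1/2 + (1/4)*4) = -289 + (-5/4 - 1/2 + 1) = -289 - 3/4 = -1159/4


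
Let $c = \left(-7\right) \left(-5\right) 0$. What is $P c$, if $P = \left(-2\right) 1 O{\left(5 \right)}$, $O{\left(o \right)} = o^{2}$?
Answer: $0$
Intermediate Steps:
$P = -50$ ($P = \left(-2\right) 1 \cdot 5^{2} = \left(-2\right) 25 = -50$)
$c = 0$ ($c = 35 \cdot 0 = 0$)
$P c = \left(-50\right) 0 = 0$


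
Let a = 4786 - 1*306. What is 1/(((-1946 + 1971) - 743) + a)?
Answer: 1/3762 ≈ 0.00026582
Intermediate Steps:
a = 4480 (a = 4786 - 306 = 4480)
1/(((-1946 + 1971) - 743) + a) = 1/(((-1946 + 1971) - 743) + 4480) = 1/((25 - 743) + 4480) = 1/(-718 + 4480) = 1/3762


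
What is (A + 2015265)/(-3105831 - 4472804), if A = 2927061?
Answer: -4942326/7578635 ≈ -0.65214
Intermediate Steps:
(A + 2015265)/(-3105831 - 4472804) = (2927061 + 2015265)/(-3105831 - 4472804) = 4942326/(-7578635) = 4942326*(-1/7578635) = -4942326/7578635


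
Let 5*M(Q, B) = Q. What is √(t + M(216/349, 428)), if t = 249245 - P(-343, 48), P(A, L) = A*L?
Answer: √809090924645/1745 ≈ 515.47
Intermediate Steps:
M(Q, B) = Q/5
t = 265709 (t = 249245 - (-343)*48 = 249245 - 1*(-16464) = 249245 + 16464 = 265709)
√(t + M(216/349, 428)) = √(265709 + (216/349)/5) = √(265709 + (216*(1/349))/5) = √(265709 + (⅕)*(216/349)) = √(265709 + 216/1745) = √(463662421/1745) = √809090924645/1745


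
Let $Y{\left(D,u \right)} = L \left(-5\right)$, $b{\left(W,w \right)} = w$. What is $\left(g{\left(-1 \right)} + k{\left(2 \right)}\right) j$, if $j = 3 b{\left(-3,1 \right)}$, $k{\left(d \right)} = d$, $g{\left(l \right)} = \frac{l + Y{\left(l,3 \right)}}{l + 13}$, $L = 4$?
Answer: $\frac{3}{4} \approx 0.75$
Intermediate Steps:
$Y{\left(D,u \right)} = -20$ ($Y{\left(D,u \right)} = 4 \left(-5\right) = -20$)
$g{\left(l \right)} = \frac{-20 + l}{13 + l}$ ($g{\left(l \right)} = \frac{l - 20}{l + 13} = \frac{-20 + l}{13 + l}$)
$j = 3$ ($j = 3 \cdot 1 = 3$)
$\left(g{\left(-1 \right)} + k{\left(2 \right)}\right) j = \left(\frac{-20 - 1}{13 - 1} + 2\right) 3 = \left(\frac{1}{12} \left(-21\right) + 2\right) 3 = \left(- \frac{7}{4} + 2\right) 3 = \frac{1}{4} \cdot 3 = \frac{3}{4}$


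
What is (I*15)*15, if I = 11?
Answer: 2475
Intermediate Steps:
(I*15)*15 = (11*15)*15 = 165*15 = 2475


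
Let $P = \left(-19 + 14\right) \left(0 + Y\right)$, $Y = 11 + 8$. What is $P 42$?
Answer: $-3990$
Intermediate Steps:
$Y = 19$
$P = -95$ ($P = \left(-19 + 14\right) \left(0 + 19\right) = \left(-5\right) 19 = -95$)
$P 42 = \left(-95\right) 42 = -3990$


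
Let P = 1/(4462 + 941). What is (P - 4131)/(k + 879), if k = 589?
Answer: -5579948/1982901 ≈ -2.8140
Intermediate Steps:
P = 1/5403 ≈ 0.00018508
(P - 4131)/(k + 879) = (1/5403 - 4131)/(589 + 879) = -22319792/5403/1468 = -22319792/5403*1/1468 = -5579948/1982901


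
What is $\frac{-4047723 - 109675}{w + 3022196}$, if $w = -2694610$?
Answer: $- \frac{296957}{23399} \approx -12.691$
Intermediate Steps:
$\frac{-4047723 - 109675}{w + 3022196} = \frac{-4047723 - 109675}{-2694610 + 3022196} = \frac{-4047723 + \left(-2431582 + 2321907\right)}{327586} = \left(-4047723 - 109675\right) \frac{1}{327586} = \left(-4157398\right) \frac{1}{327586} = - \frac{296957}{23399}$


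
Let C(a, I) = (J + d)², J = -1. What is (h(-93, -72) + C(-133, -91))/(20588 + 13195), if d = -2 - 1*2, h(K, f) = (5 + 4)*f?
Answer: -623/33783 ≈ -0.018441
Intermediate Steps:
h(K, f) = 9*f
d = -4 (d = -2 - 2 = -4)
C(a, I) = 25 (C(a, I) = (-1 - 4)² = (-5)² = 25)
(h(-93, -72) + C(-133, -91))/(20588 + 13195) = (9*(-72) + 25)/(20588 + 13195) = (-648 + 25)/33783 = -623*1/33783 = -623/33783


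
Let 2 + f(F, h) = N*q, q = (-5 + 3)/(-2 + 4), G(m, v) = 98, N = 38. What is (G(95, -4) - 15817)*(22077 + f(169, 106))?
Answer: -346399603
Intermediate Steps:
q = -1 (q = -2/2 = -2*½ = -1)
f(F, h) = -40 (f(F, h) = -2 + 38*(-1) = -2 - 38 = -40)
(G(95, -4) - 15817)*(22077 + f(169, 106)) = (98 - 15817)*(22077 - 40) = -15719*22037 = -346399603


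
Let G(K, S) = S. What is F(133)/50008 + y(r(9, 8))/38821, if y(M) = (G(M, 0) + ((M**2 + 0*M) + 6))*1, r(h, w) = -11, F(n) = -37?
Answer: 4914639/1941360568 ≈ 0.0025315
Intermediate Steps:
y(M) = 6 + M**2 (y(M) = (0 + ((M**2 + 0*M) + 6))*1 = (0 + ((M**2 + 0) + 6))*1 = (0 + (M**2 + 6))*1 = (0 + (6 + M**2))*1 = (6 + M**2)*1 = 6 + M**2)
F(133)/50008 + y(r(9, 8))/38821 = -37/50008 + (6 + (-11)**2)/38821 = -37*1/50008 + (6 + 121)*(1/38821) = -37/50008 + 127*(1/38821) = -37/50008 + 127/38821 = 4914639/1941360568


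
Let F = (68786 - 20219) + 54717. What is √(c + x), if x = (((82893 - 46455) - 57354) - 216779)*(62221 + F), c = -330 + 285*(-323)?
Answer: 4*I*√2458737710 ≈ 1.9834e+5*I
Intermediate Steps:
F = 103284 (F = 48567 + 54717 = 103284)
c = -92385 (c = -330 - 92055 = -92385)
x = -39339710975 (x = (((82893 - 46455) - 57354) - 216779)*(62221 + 103284) = ((36438 - 57354) - 216779)*165505 = (-20916 - 216779)*165505 = -237695*165505 = -39339710975)
√(c + x) = √(-92385 - 39339710975) = √(-39339803360) = 4*I*√2458737710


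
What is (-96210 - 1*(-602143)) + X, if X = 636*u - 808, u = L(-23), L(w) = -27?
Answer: 487953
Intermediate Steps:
u = -27
X = -17980 (X = 636*(-27) - 808 = -17172 - 808 = -17980)
(-96210 - 1*(-602143)) + X = (-96210 - 1*(-602143)) - 17980 = (-96210 + 602143) - 17980 = 505933 - 17980 = 487953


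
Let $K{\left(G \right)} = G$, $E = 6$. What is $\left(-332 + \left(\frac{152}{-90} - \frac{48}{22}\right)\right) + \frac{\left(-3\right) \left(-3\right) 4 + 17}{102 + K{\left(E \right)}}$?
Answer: $- \frac{1992157}{5940} \approx -335.38$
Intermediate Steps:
$\left(-332 + \left(\frac{152}{-90} - \frac{48}{22}\right)\right) + \frac{\left(-3\right) \left(-3\right) 4 + 17}{102 + K{\left(E \right)}} = \left(-332 + \left(\frac{152}{-90} - \frac{48}{22}\right)\right) + \frac{\left(-3\right) \left(-3\right) 4 + 17}{102 + 6} = \left(-332 + \left(152 \left(- \frac{1}{90}\right) - \frac{24}{11}\right)\right) + \frac{9 \cdot 4 + 17}{108} = \left(-332 - \frac{1916}{495}\right) + \left(36 + 17\right) \frac{1}{108} = \left(-332 - \frac{1916}{495}\right) + 53 \cdot \frac{1}{108} = - \frac{166256}{495} + \frac{53}{108} = - \frac{1992157}{5940}$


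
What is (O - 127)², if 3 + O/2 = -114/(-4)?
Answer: 5776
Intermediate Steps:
O = 51 (O = -6 + 2*(-114/(-4)) = -6 + 2*(-114*(-¼)) = -6 + 2*(57/2) = -6 + 57 = 51)
(O - 127)² = (51 - 127)² = (-76)² = 5776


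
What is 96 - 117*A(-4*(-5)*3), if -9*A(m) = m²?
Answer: 46896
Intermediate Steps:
A(m) = -m²/9
96 - 117*A(-4*(-5)*3) = 96 - (-13)*(-4*(-5)*3)² = 96 - (-13)*(20*3)² = 96 - (-13)*60² = 96 - (-13)*3600 = 96 - 117*(-400) = 96 + 46800 = 46896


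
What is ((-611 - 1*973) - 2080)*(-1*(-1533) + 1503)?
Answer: -11123904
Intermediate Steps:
((-611 - 1*973) - 2080)*(-1*(-1533) + 1503) = ((-611 - 973) - 2080)*(1533 + 1503) = (-1584 - 2080)*3036 = -3664*3036 = -11123904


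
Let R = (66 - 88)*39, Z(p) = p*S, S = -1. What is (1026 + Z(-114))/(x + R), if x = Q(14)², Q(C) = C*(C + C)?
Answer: 570/76403 ≈ 0.0074604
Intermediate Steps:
Q(C) = 2*C² (Q(C) = C*(2*C) = 2*C²)
Z(p) = -p (Z(p) = p*(-1) = -p)
x = 153664 (x = (2*14²)² = (2*196)² = 392² = 153664)
R = -858 (R = -22*39 = -858)
(1026 + Z(-114))/(x + R) = (1026 - 1*(-114))/(153664 - 858) = (1026 + 114)/152806 = 1140*(1/152806) = 570/76403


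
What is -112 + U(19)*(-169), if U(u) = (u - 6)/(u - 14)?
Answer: -2757/5 ≈ -551.40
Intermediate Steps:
U(u) = (-6 + u)/(-14 + u)
-112 + U(19)*(-169) = -112 + ((-6 + 19)/(-14 + 19))*(-169) = -112 + (13/5)*(-169) = -112 - 2197/5 = -2757/5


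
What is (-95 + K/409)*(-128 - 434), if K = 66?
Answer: 21799418/409 ≈ 53299.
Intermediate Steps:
(-95 + K/409)*(-128 - 434) = (-95 + 66/409)*(-128 - 434) = (-95 + 66*(1/409))*(-562) = (-95 + 66/409)*(-562) = -38789/409*(-562) = 21799418/409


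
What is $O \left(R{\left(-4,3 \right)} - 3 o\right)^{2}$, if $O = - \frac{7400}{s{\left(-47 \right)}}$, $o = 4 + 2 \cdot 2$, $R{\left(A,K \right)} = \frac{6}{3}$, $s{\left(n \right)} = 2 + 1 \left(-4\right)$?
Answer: $1790800$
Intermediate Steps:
$s{\left(n \right)} = -2$ ($s{\left(n \right)} = 2 - 4 = -2$)
$R{\left(A,K \right)} = 2$ ($R{\left(A,K \right)} = 6 \cdot \frac{1}{3} = 2$)
$o = 8$ ($o = 4 + 4 = 8$)
$O = 3700$ ($O = - \frac{7400}{-2} = \left(-7400\right) \left(- \frac{1}{2}\right) = 3700$)
$O \left(R{\left(-4,3 \right)} - 3 o\right)^{2} = 3700 \left(2 - 24\right)^{2} = 3700 \left(-22\right)^{2} = 3700 \cdot 484 = 1790800$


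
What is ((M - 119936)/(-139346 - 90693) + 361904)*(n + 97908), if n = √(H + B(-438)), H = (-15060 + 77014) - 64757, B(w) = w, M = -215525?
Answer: 8151073014252036/230039 + 83252369717*I*√3241/230039 ≈ 3.5433e+10 + 2.0603e+7*I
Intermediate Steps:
H = -2803 (H = 61954 - 64757 = -2803)
n = I*√3241 (n = √(-2803 - 438) = √(-3241) = I*√3241 ≈ 56.93*I)
((M - 119936)/(-139346 - 90693) + 361904)*(n + 97908) = ((-215525 - 119936)/(-139346 - 90693) + 361904)*(I*√3241 + 97908) = (-335461/(-230039) + 361904)*(97908 + I*√3241) = (-335461*(-1/230039) + 361904)*(97908 + I*√3241) = (335461/230039 + 361904)*(97908 + I*√3241) = 83252369717*(97908 + I*√3241)/230039 = 8151073014252036/230039 + 83252369717*I*√3241/230039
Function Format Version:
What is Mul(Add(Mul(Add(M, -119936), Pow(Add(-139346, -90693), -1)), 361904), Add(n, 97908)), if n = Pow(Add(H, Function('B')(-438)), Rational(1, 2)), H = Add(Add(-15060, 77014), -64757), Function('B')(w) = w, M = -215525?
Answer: Add(Rational(8151073014252036, 230039), Mul(Rational(83252369717, 230039), I, Pow(3241, Rational(1, 2)))) ≈ Add(3.5433e+10, Mul(2.0603e+7, I))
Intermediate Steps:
H = -2803 (H = Add(61954, -64757) = -2803)
n = Mul(I, Pow(3241, Rational(1, 2))) (n = Pow(Add(-2803, -438), Rational(1, 2)) = Pow(-3241, Rational(1, 2)) = Mul(I, Pow(3241, Rational(1, 2))) ≈ Mul(56.930, I))
Mul(Add(Mul(Add(M, -119936), Pow(Add(-139346, -90693), -1)), 361904), Add(n, 97908)) = Mul(Add(Mul(Add(-215525, -119936), Pow(Add(-139346, -90693), -1)), 361904), Add(Mul(I, Pow(3241, Rational(1, 2))), 97908)) = Mul(Add(Mul(-335461, Pow(-230039, -1)), 361904), Add(97908, Mul(I, Pow(3241, Rational(1, 2))))) = Mul(Add(Mul(-335461, Rational(-1, 230039)), 361904), Add(97908, Mul(I, Pow(3241, Rational(1, 2))))) = Mul(Add(Rational(335461, 230039), 361904), Add(97908, Mul(I, Pow(3241, Rational(1, 2))))) = Mul(Rational(83252369717, 230039), Add(97908, Mul(I, Pow(3241, Rational(1, 2))))) = Add(Rational(8151073014252036, 230039), Mul(Rational(83252369717, 230039), I, Pow(3241, Rational(1, 2))))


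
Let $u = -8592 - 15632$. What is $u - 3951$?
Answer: $-28175$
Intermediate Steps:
$u = -24224$ ($u = -8592 - 15632 = -24224$)
$u - 3951 = -24224 - 3951 = -28175$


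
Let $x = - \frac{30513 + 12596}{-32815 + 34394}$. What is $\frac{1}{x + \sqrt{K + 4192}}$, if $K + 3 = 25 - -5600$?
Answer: $\frac{68069111}{22610281293} + \frac{2493241 \sqrt{9814}}{22610281293} \approx 0.013935$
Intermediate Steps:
$K = 5622$ ($K = -3 + \left(25 - -5600\right) = -3 + \left(25 + 5600\right) = -3 + 5625 = 5622$)
$x = - \frac{43109}{1579} \approx -27.301$
$\frac{1}{x + \sqrt{K + 4192}} = \frac{1}{- \frac{43109}{1579} + \sqrt{5622 + 4192}} = \frac{1}{- \frac{43109}{1579} + \sqrt{9814}}$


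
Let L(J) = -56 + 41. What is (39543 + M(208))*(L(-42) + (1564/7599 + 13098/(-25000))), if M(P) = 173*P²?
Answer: -128799366400229/1117500 ≈ -1.1526e+8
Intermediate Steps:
L(J) = -15
(39543 + M(208))*(L(-42) + (1564/7599 + 13098/(-25000))) = (39543 + 173*208²)*(-15 + (1564/7599 + 13098/(-25000))) = (39543 + 173*43264)*(-15 + (1564*(1/7599) + 13098*(-1/25000))) = (39543 + 7484672)*(-15 + (92/447 - 6549/12500)) = 7524215*(-15 - 1777403/5587500) = 7524215*(-85589903/5587500) = -128799366400229/1117500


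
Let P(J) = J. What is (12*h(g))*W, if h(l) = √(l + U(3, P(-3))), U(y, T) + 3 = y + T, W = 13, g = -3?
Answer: 156*I*√6 ≈ 382.12*I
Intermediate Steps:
U(y, T) = -3 + T + y (U(y, T) = -3 + (y + T) = -3 + (T + y) = -3 + T + y)
h(l) = √(-3 + l) (h(l) = √(l + (-3 - 3 + 3)) = √(l - 3) = √(-3 + l))
(12*h(g))*W = (12*√(-3 - 3))*13 = (12*√(-6))*13 = (12*(I*√6))*13 = (12*I*√6)*13 = 156*I*√6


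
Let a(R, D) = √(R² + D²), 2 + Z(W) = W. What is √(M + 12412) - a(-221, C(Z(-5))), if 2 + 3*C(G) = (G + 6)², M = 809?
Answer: 3*√1469 - √439570/3 ≈ -106.02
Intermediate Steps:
Z(W) = -2 + W
C(G) = -⅔ + (6 + G)²/3 (C(G) = -⅔ + (G + 6)²/3 = -⅔ + (6 + G)²/3)
a(R, D) = √(D² + R²)
√(M + 12412) - a(-221, C(Z(-5))) = √(809 + 12412) - √((-⅔ + (6 + (-2 - 5))²/3)² + (-221)²) = √13221 - √((-⅔ + (6 - 7)²/3)² + 48841) = 3*√1469 - √((-⅔ + (⅓)*(-1)²)² + 48841) = 3*√1469 - √((-⅔ + (⅓)*1)² + 48841) = 3*√1469 - √((-⅔ + ⅓)² + 48841) = 3*√1469 - √((-⅓)² + 48841) = 3*√1469 - √(⅑ + 48841) = 3*√1469 - √(439570/9) = 3*√1469 - √439570/3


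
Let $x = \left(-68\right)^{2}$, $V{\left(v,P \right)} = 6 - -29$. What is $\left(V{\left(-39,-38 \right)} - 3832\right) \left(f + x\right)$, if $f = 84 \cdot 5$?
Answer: $-19152068$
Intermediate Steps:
$V{\left(v,P \right)} = 35$ ($V{\left(v,P \right)} = 6 + 29 = 35$)
$f = 420$
$x = 4624$
$\left(V{\left(-39,-38 \right)} - 3832\right) \left(f + x\right) = \left(35 - 3832\right) \left(420 + 4624\right) = \left(-3797\right) 5044 = -19152068$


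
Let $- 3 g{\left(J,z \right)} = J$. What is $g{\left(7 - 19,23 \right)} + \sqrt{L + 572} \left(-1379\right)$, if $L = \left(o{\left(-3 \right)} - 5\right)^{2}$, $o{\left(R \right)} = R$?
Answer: $4 - 2758 \sqrt{159} \approx -34773.0$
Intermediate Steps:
$g{\left(J,z \right)} = - \frac{J}{3}$
$L = 64$ ($L = \left(-3 - 5\right)^{2} = \left(-8\right)^{2} = 64$)
$g{\left(7 - 19,23 \right)} + \sqrt{L + 572} \left(-1379\right) = - \frac{7 - 19}{3} + \sqrt{64 + 572} \left(-1379\right) = - \frac{7 - 19}{3} + \sqrt{636} \left(-1379\right) = \left(- \frac{1}{3}\right) \left(-12\right) + 2 \sqrt{159} \left(-1379\right) = 4 - 2758 \sqrt{159}$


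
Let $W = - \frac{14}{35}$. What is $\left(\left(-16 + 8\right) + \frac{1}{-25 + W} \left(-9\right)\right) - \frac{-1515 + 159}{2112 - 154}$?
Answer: $- \frac{864503}{124333} \approx -6.9531$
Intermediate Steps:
$W = - \frac{2}{5}$ ($W = \left(-14\right) \frac{1}{35} = - \frac{2}{5} \approx -0.4$)
$\left(\left(-16 + 8\right) + \frac{1}{-25 + W} \left(-9\right)\right) - \frac{-1515 + 159}{2112 - 154} = \left(\left(-16 + 8\right) + \frac{1}{-25 - \frac{2}{5}} \left(-9\right)\right) - \frac{-1515 + 159}{2112 - 154} = \left(-8 + \frac{1}{- \frac{127}{5}} \left(-9\right)\right) - - \frac{1356}{1958} = \left(-8 - - \frac{45}{127}\right) - \left(-1356\right) \frac{1}{1958} = \left(-8 + \frac{45}{127}\right) - - \frac{678}{979} = - \frac{971}{127} + \frac{678}{979} = - \frac{864503}{124333}$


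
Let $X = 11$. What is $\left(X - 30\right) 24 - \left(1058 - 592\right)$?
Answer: $-922$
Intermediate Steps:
$\left(X - 30\right) 24 - \left(1058 - 592\right) = \left(11 - 30\right) 24 - \left(1058 - 592\right) = \left(-19\right) 24 - 466 = -456 - 466 = -922$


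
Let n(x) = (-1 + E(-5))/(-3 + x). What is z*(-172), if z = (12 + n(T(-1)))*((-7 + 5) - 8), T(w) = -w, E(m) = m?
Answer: 25800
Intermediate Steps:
n(x) = -6/(-3 + x) (n(x) = (-1 - 5)/(-3 + x) = -6/(-3 + x))
z = -150 (z = (12 - 6/(-3 - 1*(-1)))*((-7 + 5) - 8) = (12 - 6/(-3 + 1))*(-2 - 8) = (12 - 6/(-2))*(-10) = (12 - 6*(-½))*(-10) = (12 + 3)*(-10) = 15*(-10) = -150)
z*(-172) = -150*(-172) = 25800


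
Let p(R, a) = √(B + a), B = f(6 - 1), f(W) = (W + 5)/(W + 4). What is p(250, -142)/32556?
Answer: I*√317/48834 ≈ 0.00036459*I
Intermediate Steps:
f(W) = (5 + W)/(4 + W)
B = 10/9 (B = (5 + (6 - 1))/(4 + (6 - 1)) = (5 + 5)/(4 + 5) = 10/9 ≈ 1.1111)
p(R, a) = √(10/9 + a)
p(250, -142)/32556 = (√(10 + 9*(-142))/3)/32556 = (√(10 - 1278)/3)*(1/32556) = (√(-1268)/3)*(1/32556) = ((2*I*√317)/3)*(1/32556) = (2*I*√317/3)*(1/32556) = I*√317/48834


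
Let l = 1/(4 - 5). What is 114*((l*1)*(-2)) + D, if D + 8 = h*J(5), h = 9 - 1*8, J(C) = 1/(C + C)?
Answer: 2201/10 ≈ 220.10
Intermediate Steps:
J(C) = 1/(2*C)
l = -1 (l = 1/(-1) = -1)
h = 1 (h = 9 - 8 = 1)
D = -79/10 (D = -8 + 1*((½)/5) = -8 + 1*((½)*(⅕)) = -8 + 1*(⅒) = -8 + ⅒ = -79/10 ≈ -7.9000)
114*((l*1)*(-2)) + D = 114*(-1*1*(-2)) - 79/10 = 114*(-1*(-2)) - 79/10 = 114*2 - 79/10 = 228 - 79/10 = 2201/10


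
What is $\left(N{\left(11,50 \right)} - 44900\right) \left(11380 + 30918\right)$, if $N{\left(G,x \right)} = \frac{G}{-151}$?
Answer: $- \frac{286776675478}{151} \approx -1.8992 \cdot 10^{9}$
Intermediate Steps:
$N{\left(G,x \right)} = - \frac{G}{151}$ ($N{\left(G,x \right)} = G \left(- \frac{1}{151}\right) = - \frac{G}{151}$)
$\left(N{\left(11,50 \right)} - 44900\right) \left(11380 + 30918\right) = \left(\left(- \frac{1}{151}\right) 11 - 44900\right) \left(11380 + 30918\right) = \left(- \frac{11}{151} - 44900\right) 42298 = \left(- \frac{6779911}{151}\right) 42298 = - \frac{286776675478}{151}$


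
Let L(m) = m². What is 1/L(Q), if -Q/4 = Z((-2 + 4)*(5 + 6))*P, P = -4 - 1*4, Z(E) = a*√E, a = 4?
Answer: 1/360448 ≈ 2.7743e-6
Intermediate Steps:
Z(E) = 4*√E
P = -8 (P = -4 - 4 = -8)
Q = 128*√22 (Q = -4*4*√((-2 + 4)*(5 + 6))*(-8) = -4*4*√(2*11)*(-8) = -4*4*√22*(-8) = -(-128)*√22 = 128*√22 ≈ 600.37)
1/L(Q) = 1/((128*√22)²) = 1/360448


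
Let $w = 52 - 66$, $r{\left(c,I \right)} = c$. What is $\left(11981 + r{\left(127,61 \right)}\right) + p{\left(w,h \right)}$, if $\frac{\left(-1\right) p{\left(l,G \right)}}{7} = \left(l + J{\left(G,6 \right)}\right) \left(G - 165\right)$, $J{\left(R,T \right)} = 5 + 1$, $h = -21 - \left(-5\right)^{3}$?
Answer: $8692$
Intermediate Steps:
$h = 104$ ($h = -21 - -125 = -21 + 125 = 104$)
$w = -14$ ($w = 52 - 66 = -14$)
$J{\left(R,T \right)} = 6$
$p{\left(l,G \right)} = - 7 \left(-165 + G\right) \left(6 + l\right)$ ($p{\left(l,G \right)} = - 7 \left(l + 6\right) \left(G - 165\right) = - 7 \left(6 + l\right) \left(-165 + G\right) = - 7 \left(-165 + G\right) \left(6 + l\right)$)
$\left(11981 + r{\left(127,61 \right)}\right) + p{\left(w,h \right)} = \left(11981 + 127\right) + \left(6930 - 4368 + 1155 \left(-14\right) - 728 \left(-14\right)\right) = 12108 + \left(6930 - 4368 - 16170 + 10192\right) = 12108 - 3416 = 8692$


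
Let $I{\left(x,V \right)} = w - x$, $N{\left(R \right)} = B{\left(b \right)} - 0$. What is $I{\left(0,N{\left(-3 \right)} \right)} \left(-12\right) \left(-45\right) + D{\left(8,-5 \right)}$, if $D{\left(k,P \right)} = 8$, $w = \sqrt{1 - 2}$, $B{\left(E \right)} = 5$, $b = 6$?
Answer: $8 + 540 i \approx 8.0 + 540.0 i$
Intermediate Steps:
$N{\left(R \right)} = 5$ ($N{\left(R \right)} = 5 - 0 = 5 + 0 = 5$)
$w = i$ ($w = \sqrt{-1} = i \approx 1.0 i$)
$I{\left(x,V \right)} = i - x$
$I{\left(0,N{\left(-3 \right)} \right)} \left(-12\right) \left(-45\right) + D{\left(8,-5 \right)} = \left(i - 0\right) \left(-12\right) \left(-45\right) + 8 = \left(i + 0\right) \left(-12\right) \left(-45\right) + 8 = i \left(-12\right) \left(-45\right) + 8 = - 12 i \left(-45\right) + 8 = 540 i + 8 = 8 + 540 i$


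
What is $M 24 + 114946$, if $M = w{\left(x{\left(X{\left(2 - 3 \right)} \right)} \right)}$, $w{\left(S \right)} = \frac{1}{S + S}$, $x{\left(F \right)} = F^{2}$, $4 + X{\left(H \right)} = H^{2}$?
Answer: $\frac{344842}{3} \approx 1.1495 \cdot 10^{5}$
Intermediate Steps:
$X{\left(H \right)} = -4 + H^{2}$
$w{\left(S \right)} = \frac{1}{2 S}$
$M = \frac{1}{18}$ ($M = \frac{1}{2 \left(-4 + \left(2 - 3\right)^{2}\right)^{2}} = \frac{1}{2 \left(-4 + \left(-1\right)^{2}\right)^{2}} = \frac{1}{2 \left(-4 + 1\right)^{2}} = \frac{1}{2 \left(-3\right)^{2}} = \frac{1}{2 \cdot 9} = \frac{1}{2} \cdot \frac{1}{9} = \frac{1}{18} \approx 0.055556$)
$M 24 + 114946 = \frac{1}{18} \cdot 24 + 114946 = \frac{4}{3} + 114946 = \frac{344842}{3}$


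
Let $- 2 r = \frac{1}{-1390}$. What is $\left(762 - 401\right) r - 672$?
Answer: $- \frac{1867799}{2780} \approx -671.87$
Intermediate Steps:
$r = \frac{1}{2780}$ ($r = - \frac{1}{2 \left(-1390\right)} = \left(- \frac{1}{2}\right) \left(- \frac{1}{1390}\right) = \frac{1}{2780} \approx 0.00035971$)
$\left(762 - 401\right) r - 672 = \left(762 - 401\right) \frac{1}{2780} - 672 = 361 \cdot \frac{1}{2780} - 672 = \frac{361}{2780} - 672 = - \frac{1867799}{2780}$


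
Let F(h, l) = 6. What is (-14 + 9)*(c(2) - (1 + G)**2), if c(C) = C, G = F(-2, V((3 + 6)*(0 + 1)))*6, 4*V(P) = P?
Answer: 6835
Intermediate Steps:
V(P) = P/4
G = 36 (G = 6*6 = 36)
(-14 + 9)*(c(2) - (1 + G)**2) = (-14 + 9)*(2 - (1 + 36)**2) = -5*(2 - 1*37**2) = -5*(2 - 1*1369) = -5*(2 - 1369) = -5*(-1367) = 6835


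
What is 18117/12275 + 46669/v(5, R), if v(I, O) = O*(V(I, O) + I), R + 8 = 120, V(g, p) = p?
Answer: 115752449/22978800 ≈ 5.0374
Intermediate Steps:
R = 112 (R = -8 + 120 = 112)
v(I, O) = O*(I + O) (v(I, O) = O*(O + I) = O*(I + O))
18117/12275 + 46669/v(5, R) = 18117/12275 + 46669/((112*(5 + 112))) = 18117*(1/12275) + 46669/((112*117)) = 18117/12275 + 46669/13104 = 18117/12275 + 46669*(1/13104) = 18117/12275 + 6667/1872 = 115752449/22978800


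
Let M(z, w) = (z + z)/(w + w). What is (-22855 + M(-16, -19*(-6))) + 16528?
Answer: -360647/57 ≈ -6327.1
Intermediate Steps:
M(z, w) = z/w (M(z, w) = (2*z)/((2*w)) = (2*z)*(1/(2*w)) = z/w)
(-22855 + M(-16, -19*(-6))) + 16528 = (-22855 - 16/((-19*(-6)))) + 16528 = (-22855 - 16/114) + 16528 = (-22855 - 16*1/114) + 16528 = (-22855 - 8/57) + 16528 = -1302743/57 + 16528 = -360647/57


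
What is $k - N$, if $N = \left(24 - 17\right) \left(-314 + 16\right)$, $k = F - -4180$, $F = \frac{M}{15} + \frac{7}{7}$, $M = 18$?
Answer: $\frac{31341}{5} \approx 6268.2$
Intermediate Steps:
$F = \frac{11}{5}$ ($F = \frac{18}{15} + \frac{7}{7} = 18 \cdot \frac{1}{15} + 7 \cdot \frac{1}{7} = \frac{6}{5} + 1 = \frac{11}{5} \approx 2.2$)
$k = \frac{20911}{5}$ ($k = \frac{11}{5} - -4180 = \frac{11}{5} + 4180 = \frac{20911}{5} \approx 4182.2$)
$N = -2086$ ($N = 7 \left(-298\right) = -2086$)
$k - N = \frac{20911}{5} - -2086 = \frac{20911}{5} + 2086 = \frac{31341}{5}$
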